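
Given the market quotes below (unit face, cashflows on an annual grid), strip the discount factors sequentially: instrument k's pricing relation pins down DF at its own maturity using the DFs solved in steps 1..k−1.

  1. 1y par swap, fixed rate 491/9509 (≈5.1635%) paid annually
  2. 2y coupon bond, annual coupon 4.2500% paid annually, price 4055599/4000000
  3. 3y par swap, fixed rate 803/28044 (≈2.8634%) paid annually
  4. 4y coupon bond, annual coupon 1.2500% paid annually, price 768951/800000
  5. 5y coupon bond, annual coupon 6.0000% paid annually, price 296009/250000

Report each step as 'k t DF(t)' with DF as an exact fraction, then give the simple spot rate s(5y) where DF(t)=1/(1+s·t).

step 1 [1y] swap r/1=491/9509: DF=(1 − 491/9509·(0))/(1+491/9509) = 9509/10000 ≈ 0.950900
step 2 [2y] bond c/1=17/400: DF=(4055599/4000000 − 17/400·(0.950900))/(1+17/400) = 4669/5000 ≈ 0.933800
step 3 [3y] swap r/1=803/28044: DF=(1 − 803/28044·(0.950900+0.933800))/(1+803/28044) = 9197/10000 ≈ 0.919700
step 4 [4y] bond c/1=1/80: DF=(768951/800000 − 1/80·(0.950900+0.933800+0.919700))/(1+1/80) = 9147/10000 ≈ 0.914700
step 5 [5y] bond c/1=3/50: DF=(296009/250000 − 3/50·(0.950900+0.933800+0.919700+0.914700))/(1+3/50) = 1813/2000 ≈ 0.906500

1 1 9509/10000
2 2 4669/5000
3 3 9197/10000
4 4 9147/10000
5 5 1813/2000
s(5y) = (1/(1813/2000) − 1)/(5) = 187/9065 ≈ 2.0629%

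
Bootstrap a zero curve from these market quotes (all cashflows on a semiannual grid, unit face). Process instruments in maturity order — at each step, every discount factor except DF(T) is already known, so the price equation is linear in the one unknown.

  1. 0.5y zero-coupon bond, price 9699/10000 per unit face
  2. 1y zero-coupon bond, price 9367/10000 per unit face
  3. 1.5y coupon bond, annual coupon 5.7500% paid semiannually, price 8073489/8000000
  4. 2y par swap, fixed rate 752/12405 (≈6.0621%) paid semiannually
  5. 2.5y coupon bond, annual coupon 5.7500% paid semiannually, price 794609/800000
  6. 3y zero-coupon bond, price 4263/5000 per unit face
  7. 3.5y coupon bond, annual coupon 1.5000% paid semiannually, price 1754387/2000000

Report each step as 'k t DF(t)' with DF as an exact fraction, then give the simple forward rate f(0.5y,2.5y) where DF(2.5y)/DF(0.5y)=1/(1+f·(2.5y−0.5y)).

step 1 [0.5y] zero: DF = P = 9699/10000 ≈ 0.969900
step 2 [1y] zero: DF = P = 9367/10000 ≈ 0.936700
step 3 [1.5y] bond c/2=23/800: DF=(8073489/8000000 − 23/800·(0.969900+0.936700))/(1+23/800) = 9277/10000 ≈ 0.927700
step 4 [2y] swap r/2=376/12405: DF=(1 − 376/12405·(0.969900+0.936700+0.927700))/(1+376/12405) = 1109/1250 ≈ 0.887200
step 5 [2.5y] bond c/2=23/800: DF=(794609/800000 − 23/800·(0.969900+0.936700+0.927700+0.887200))/(1+23/800) = 1723/2000 ≈ 0.861500
step 6 [3y] zero: DF = P = 4263/5000 ≈ 0.852600
step 7 [3.5y] bond c/2=3/400: DF=(1754387/2000000 − 3/400·(0.969900+0.936700+0.927700+0.887200+0.861500+0.852600))/(1+3/400) = 4151/5000 ≈ 0.830200

1 1/2 9699/10000
2 1 9367/10000
3 3/2 9277/10000
4 2 1109/1250
5 5/2 1723/2000
6 3 4263/5000
7 7/2 4151/5000
f(0.5y,2.5y) = ((9699/10000)/(1723/2000) − 1)/(2) = 542/8615 ≈ 6.2914%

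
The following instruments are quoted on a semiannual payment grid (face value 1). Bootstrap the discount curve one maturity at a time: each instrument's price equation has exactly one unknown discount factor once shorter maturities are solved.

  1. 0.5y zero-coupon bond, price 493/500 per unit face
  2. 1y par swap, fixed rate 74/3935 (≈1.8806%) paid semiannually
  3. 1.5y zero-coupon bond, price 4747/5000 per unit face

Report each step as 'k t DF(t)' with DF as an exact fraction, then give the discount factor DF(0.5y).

1 1/2 493/500
2 1 1963/2000
3 3/2 4747/5000
DF(0.5y) = 493/500 ≈ 0.986000

step 1 [0.5y] zero: DF = P = 493/500 ≈ 0.986000
step 2 [1y] swap r/2=37/3935: DF=(1 − 37/3935·(0.986000))/(1+37/3935) = 1963/2000 ≈ 0.981500
step 3 [1.5y] zero: DF = P = 4747/5000 ≈ 0.949400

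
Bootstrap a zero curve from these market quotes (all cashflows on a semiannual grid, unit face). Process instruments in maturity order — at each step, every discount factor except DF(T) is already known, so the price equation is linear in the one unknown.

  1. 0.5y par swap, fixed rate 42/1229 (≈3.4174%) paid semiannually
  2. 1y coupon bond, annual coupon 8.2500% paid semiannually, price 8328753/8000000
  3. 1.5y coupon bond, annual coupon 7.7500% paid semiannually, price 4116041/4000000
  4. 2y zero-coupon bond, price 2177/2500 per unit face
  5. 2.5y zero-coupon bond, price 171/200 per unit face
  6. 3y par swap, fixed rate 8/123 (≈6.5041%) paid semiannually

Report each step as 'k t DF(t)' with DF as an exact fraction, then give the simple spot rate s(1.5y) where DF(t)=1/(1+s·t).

step 1 [0.5y] swap r/2=21/1229: DF=(1 − 21/1229·(0))/(1+21/1229) = 1229/1250 ≈ 0.983200
step 2 [1y] bond c/2=33/800: DF=(8328753/8000000 − 33/800·(0.983200))/(1+33/800) = 9609/10000 ≈ 0.960900
step 3 [1.5y] bond c/2=31/800: DF=(4116041/4000000 − 31/800·(0.983200+0.960900))/(1+31/800) = 9181/10000 ≈ 0.918100
step 4 [2y] zero: DF = P = 2177/2500 ≈ 0.870800
step 5 [2.5y] zero: DF = P = 171/200 ≈ 0.855000
step 6 [3y] swap r/2=4/123: DF=(1 − 4/123·(0.983200+0.960900+0.918100+0.870800+0.855000))/(1+4/123) = 103/125 ≈ 0.824000

1 1/2 1229/1250
2 1 9609/10000
3 3/2 9181/10000
4 2 2177/2500
5 5/2 171/200
6 3 103/125
s(1.5y) = (1/(9181/10000) − 1)/(3/2) = 546/9181 ≈ 5.9471%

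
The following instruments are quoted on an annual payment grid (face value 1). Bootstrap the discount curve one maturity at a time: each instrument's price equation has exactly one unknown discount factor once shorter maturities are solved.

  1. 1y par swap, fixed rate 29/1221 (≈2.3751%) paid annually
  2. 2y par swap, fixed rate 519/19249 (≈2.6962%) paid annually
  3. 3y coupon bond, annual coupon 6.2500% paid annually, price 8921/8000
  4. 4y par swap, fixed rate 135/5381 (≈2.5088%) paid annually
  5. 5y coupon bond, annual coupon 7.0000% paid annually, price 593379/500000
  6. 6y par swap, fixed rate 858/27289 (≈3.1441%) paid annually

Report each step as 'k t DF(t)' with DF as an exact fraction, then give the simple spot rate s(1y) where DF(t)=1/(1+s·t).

step 1 [1y] swap r/1=29/1221: DF=(1 − 29/1221·(0))/(1+29/1221) = 1221/1250 ≈ 0.976800
step 2 [2y] swap r/1=519/19249: DF=(1 − 519/19249·(0.976800))/(1+519/19249) = 9481/10000 ≈ 0.948100
step 3 [3y] bond c/1=1/16: DF=(8921/8000 − 1/16·(0.976800+0.948100))/(1+1/16) = 9363/10000 ≈ 0.936300
step 4 [4y] swap r/1=135/5381: DF=(1 − 135/5381·(0.976800+0.948100+0.936300))/(1+135/5381) = 1811/2000 ≈ 0.905500
step 5 [5y] bond c/1=7/100: DF=(593379/500000 − 7/100·(0.976800+0.948100+0.936300+0.905500))/(1+7/100) = 8627/10000 ≈ 0.862700
step 6 [6y] swap r/1=858/27289: DF=(1 − 858/27289·(0.976800+0.948100+0.936300+0.905500+0.862700))/(1+858/27289) = 2071/2500 ≈ 0.828400

1 1 1221/1250
2 2 9481/10000
3 3 9363/10000
4 4 1811/2000
5 5 8627/10000
6 6 2071/2500
s(1y) = (1/(1221/1250) − 1)/(1) = 29/1221 ≈ 2.3751%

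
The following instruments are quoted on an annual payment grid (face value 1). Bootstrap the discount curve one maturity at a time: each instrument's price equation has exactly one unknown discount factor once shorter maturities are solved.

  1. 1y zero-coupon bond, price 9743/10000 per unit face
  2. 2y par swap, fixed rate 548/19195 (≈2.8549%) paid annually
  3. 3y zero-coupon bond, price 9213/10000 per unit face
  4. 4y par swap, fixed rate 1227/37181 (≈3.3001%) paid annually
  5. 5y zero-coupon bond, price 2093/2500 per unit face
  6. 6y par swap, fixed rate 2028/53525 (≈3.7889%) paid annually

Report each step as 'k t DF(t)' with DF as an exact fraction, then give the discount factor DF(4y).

step 1 [1y] zero: DF = P = 9743/10000 ≈ 0.974300
step 2 [2y] swap r/1=548/19195: DF=(1 − 548/19195·(0.974300))/(1+548/19195) = 2363/2500 ≈ 0.945200
step 3 [3y] zero: DF = P = 9213/10000 ≈ 0.921300
step 4 [4y] swap r/1=1227/37181: DF=(1 − 1227/37181·(0.974300+0.945200+0.921300))/(1+1227/37181) = 8773/10000 ≈ 0.877300
step 5 [5y] zero: DF = P = 2093/2500 ≈ 0.837200
step 6 [6y] swap r/1=2028/53525: DF=(1 − 2028/53525·(0.974300+0.945200+0.921300+0.877300+0.837200))/(1+2028/53525) = 1993/2500 ≈ 0.797200

1 1 9743/10000
2 2 2363/2500
3 3 9213/10000
4 4 8773/10000
5 5 2093/2500
6 6 1993/2500
DF(4y) = 8773/10000 ≈ 0.877300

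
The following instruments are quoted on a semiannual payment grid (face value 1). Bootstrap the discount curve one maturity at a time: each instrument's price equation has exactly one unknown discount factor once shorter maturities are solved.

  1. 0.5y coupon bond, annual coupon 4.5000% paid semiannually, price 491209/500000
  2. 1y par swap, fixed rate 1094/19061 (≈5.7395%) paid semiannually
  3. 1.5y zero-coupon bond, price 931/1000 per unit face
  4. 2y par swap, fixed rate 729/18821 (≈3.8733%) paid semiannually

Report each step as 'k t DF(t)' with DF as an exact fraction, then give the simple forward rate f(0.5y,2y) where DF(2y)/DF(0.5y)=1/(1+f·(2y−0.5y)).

1 1/2 1201/1250
2 1 9453/10000
3 3/2 931/1000
4 2 9271/10000
f(0.5y,2y) = ((1201/1250)/(9271/10000) − 1)/(3/2) = 674/27813 ≈ 2.4233%

step 1 [0.5y] bond c/2=9/400: DF=(491209/500000 − 9/400·(0))/(1+9/400) = 1201/1250 ≈ 0.960800
step 2 [1y] swap r/2=547/19061: DF=(1 − 547/19061·(0.960800))/(1+547/19061) = 9453/10000 ≈ 0.945300
step 3 [1.5y] zero: DF = P = 931/1000 ≈ 0.931000
step 4 [2y] swap r/2=729/37642: DF=(1 − 729/37642·(0.960800+0.945300+0.931000))/(1+729/37642) = 9271/10000 ≈ 0.927100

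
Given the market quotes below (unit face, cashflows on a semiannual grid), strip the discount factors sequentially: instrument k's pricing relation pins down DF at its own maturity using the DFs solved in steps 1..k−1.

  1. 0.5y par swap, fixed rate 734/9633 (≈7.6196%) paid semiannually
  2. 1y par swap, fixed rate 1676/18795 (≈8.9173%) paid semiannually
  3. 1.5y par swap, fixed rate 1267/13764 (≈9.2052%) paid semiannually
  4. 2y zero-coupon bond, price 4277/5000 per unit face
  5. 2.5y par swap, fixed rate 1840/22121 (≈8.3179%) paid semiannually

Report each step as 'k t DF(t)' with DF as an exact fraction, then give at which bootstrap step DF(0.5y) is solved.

1 1/2 9633/10000
2 1 4581/5000
3 3/2 8733/10000
4 2 4277/5000
5 5/2 102/125
DF(0.5y) is solved at step 1

step 1 [0.5y] swap r/2=367/9633: DF=(1 − 367/9633·(0))/(1+367/9633) = 9633/10000 ≈ 0.963300
step 2 [1y] swap r/2=838/18795: DF=(1 − 838/18795·(0.963300))/(1+838/18795) = 4581/5000 ≈ 0.916200
step 3 [1.5y] swap r/2=1267/27528: DF=(1 − 1267/27528·(0.963300+0.916200))/(1+1267/27528) = 8733/10000 ≈ 0.873300
step 4 [2y] zero: DF = P = 4277/5000 ≈ 0.855400
step 5 [2.5y] swap r/2=920/22121: DF=(1 − 920/22121·(0.963300+0.916200+0.873300+0.855400))/(1+920/22121) = 102/125 ≈ 0.816000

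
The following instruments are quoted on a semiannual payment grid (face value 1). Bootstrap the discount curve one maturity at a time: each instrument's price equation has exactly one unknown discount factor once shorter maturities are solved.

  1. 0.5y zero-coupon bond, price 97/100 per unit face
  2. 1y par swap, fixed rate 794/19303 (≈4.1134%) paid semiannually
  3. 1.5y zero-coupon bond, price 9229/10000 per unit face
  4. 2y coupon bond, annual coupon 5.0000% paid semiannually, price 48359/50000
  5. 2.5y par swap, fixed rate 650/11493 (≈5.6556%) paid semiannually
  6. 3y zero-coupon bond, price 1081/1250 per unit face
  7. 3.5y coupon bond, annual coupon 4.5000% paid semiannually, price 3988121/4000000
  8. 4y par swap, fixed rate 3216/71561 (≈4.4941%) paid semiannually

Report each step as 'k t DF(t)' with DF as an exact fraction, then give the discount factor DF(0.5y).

step 1 [0.5y] zero: DF = P = 97/100 ≈ 0.970000
step 2 [1y] swap r/2=397/19303: DF=(1 − 397/19303·(0.970000))/(1+397/19303) = 9603/10000 ≈ 0.960300
step 3 [1.5y] zero: DF = P = 9229/10000 ≈ 0.922900
step 4 [2y] bond c/2=1/40: DF=(48359/50000 − 1/40·(0.970000+0.960300+0.922900))/(1+1/40) = 437/500 ≈ 0.874000
step 5 [2.5y] swap r/2=325/11493: DF=(1 − 325/11493·(0.970000+0.960300+0.922900+0.874000))/(1+325/11493) = 87/100 ≈ 0.870000
step 6 [3y] zero: DF = P = 1081/1250 ≈ 0.864800
step 7 [3.5y] bond c/2=9/400: DF=(3988121/4000000 − 9/400·(0.970000+0.960300+0.922900+0.874000+0.870000+0.864800))/(1+9/400) = 8549/10000 ≈ 0.854900
step 8 [4y] swap r/2=1608/71561: DF=(1 − 1608/71561·(0.970000+0.960300+0.922900+0.874000+0.870000+0.864800+0.854900))/(1+1608/71561) = 1049/1250 ≈ 0.839200

1 1/2 97/100
2 1 9603/10000
3 3/2 9229/10000
4 2 437/500
5 5/2 87/100
6 3 1081/1250
7 7/2 8549/10000
8 4 1049/1250
DF(0.5y) = 97/100 ≈ 0.970000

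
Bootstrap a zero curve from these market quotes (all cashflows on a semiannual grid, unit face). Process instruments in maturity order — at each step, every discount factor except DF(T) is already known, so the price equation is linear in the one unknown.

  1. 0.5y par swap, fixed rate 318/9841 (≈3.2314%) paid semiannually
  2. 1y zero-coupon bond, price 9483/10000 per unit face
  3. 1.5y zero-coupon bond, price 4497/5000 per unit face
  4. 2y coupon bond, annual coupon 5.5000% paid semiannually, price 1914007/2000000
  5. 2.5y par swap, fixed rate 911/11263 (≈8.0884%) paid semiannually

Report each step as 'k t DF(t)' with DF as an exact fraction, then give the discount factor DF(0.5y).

1 1/2 9841/10000
2 1 9483/10000
3 3/2 4497/5000
4 2 2139/2500
5 5/2 4089/5000
DF(0.5y) = 9841/10000 ≈ 0.984100

step 1 [0.5y] swap r/2=159/9841: DF=(1 − 159/9841·(0))/(1+159/9841) = 9841/10000 ≈ 0.984100
step 2 [1y] zero: DF = P = 9483/10000 ≈ 0.948300
step 3 [1.5y] zero: DF = P = 4497/5000 ≈ 0.899400
step 4 [2y] bond c/2=11/400: DF=(1914007/2000000 − 11/400·(0.984100+0.948300+0.899400))/(1+11/400) = 2139/2500 ≈ 0.855600
step 5 [2.5y] swap r/2=911/22526: DF=(1 − 911/22526·(0.984100+0.948300+0.899400+0.855600))/(1+911/22526) = 4089/5000 ≈ 0.817800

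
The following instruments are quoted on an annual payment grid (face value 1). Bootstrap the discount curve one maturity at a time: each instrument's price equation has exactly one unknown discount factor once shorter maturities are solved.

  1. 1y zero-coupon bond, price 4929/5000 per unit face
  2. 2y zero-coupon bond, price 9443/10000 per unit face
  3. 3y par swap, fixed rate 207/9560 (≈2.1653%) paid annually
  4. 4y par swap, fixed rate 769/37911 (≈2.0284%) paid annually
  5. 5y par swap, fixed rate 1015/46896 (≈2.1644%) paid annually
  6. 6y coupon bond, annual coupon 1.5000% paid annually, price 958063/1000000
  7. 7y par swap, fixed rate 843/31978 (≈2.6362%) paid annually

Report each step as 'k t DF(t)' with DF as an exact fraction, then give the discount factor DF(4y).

1 1 4929/5000
2 2 9443/10000
3 3 9379/10000
4 4 9231/10000
5 5 1797/2000
6 6 4373/5000
7 7 4157/5000
DF(4y) = 9231/10000 ≈ 0.923100

step 1 [1y] zero: DF = P = 4929/5000 ≈ 0.985800
step 2 [2y] zero: DF = P = 9443/10000 ≈ 0.944300
step 3 [3y] swap r/1=207/9560: DF=(1 − 207/9560·(0.985800+0.944300))/(1+207/9560) = 9379/10000 ≈ 0.937900
step 4 [4y] swap r/1=769/37911: DF=(1 − 769/37911·(0.985800+0.944300+0.937900))/(1+769/37911) = 9231/10000 ≈ 0.923100
step 5 [5y] swap r/1=1015/46896: DF=(1 − 1015/46896·(0.985800+0.944300+0.937900+0.923100))/(1+1015/46896) = 1797/2000 ≈ 0.898500
step 6 [6y] bond c/1=3/200: DF=(958063/1000000 − 3/200·(0.985800+0.944300+0.937900+0.923100+0.898500))/(1+3/200) = 4373/5000 ≈ 0.874600
step 7 [7y] swap r/1=843/31978: DF=(1 − 843/31978·(0.985800+0.944300+0.937900+0.923100+0.898500+0.874600))/(1+843/31978) = 4157/5000 ≈ 0.831400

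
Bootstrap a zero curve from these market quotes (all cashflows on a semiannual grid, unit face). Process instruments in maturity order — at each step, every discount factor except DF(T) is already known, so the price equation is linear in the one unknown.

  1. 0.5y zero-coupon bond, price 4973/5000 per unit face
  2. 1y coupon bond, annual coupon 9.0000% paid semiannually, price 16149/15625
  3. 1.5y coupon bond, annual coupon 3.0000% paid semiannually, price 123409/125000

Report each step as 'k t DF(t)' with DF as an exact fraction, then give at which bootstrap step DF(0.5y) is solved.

1 1/2 4973/5000
2 1 4731/5000
3 3/2 118/125
DF(0.5y) is solved at step 1

step 1 [0.5y] zero: DF = P = 4973/5000 ≈ 0.994600
step 2 [1y] bond c/2=9/200: DF=(16149/15625 − 9/200·(0.994600))/(1+9/200) = 4731/5000 ≈ 0.946200
step 3 [1.5y] bond c/2=3/200: DF=(123409/125000 − 3/200·(0.994600+0.946200))/(1+3/200) = 118/125 ≈ 0.944000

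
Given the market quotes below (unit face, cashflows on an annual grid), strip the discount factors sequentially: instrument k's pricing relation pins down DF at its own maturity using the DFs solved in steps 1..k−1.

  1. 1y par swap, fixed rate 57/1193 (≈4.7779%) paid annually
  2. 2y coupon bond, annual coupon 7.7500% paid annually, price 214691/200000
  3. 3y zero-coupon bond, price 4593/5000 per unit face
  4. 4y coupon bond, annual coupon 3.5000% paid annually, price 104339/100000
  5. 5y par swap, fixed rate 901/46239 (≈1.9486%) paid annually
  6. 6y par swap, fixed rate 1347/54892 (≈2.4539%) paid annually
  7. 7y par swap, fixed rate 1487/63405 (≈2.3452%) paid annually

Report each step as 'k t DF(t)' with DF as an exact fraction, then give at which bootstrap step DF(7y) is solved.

step 1 [1y] swap r/1=57/1193: DF=(1 − 57/1193·(0))/(1+57/1193) = 1193/1250 ≈ 0.954400
step 2 [2y] bond c/1=31/400: DF=(214691/200000 − 31/400·(0.954400))/(1+31/400) = 2319/2500 ≈ 0.927600
step 3 [3y] zero: DF = P = 4593/5000 ≈ 0.918600
step 4 [4y] bond c/1=7/200: DF=(104339/100000 − 7/200·(0.954400+0.927600+0.918600))/(1+7/200) = 4567/5000 ≈ 0.913400
step 5 [5y] swap r/1=901/46239: DF=(1 − 901/46239·(0.954400+0.927600+0.918600+0.913400))/(1+901/46239) = 9099/10000 ≈ 0.909900
step 6 [6y] swap r/1=1347/54892: DF=(1 − 1347/54892·(0.954400+0.927600+0.918600+0.913400+0.909900))/(1+1347/54892) = 8653/10000 ≈ 0.865300
step 7 [7y] swap r/1=1487/63405: DF=(1 − 1487/63405·(0.954400+0.927600+0.918600+0.913400+0.909900+0.865300))/(1+1487/63405) = 8513/10000 ≈ 0.851300

1 1 1193/1250
2 2 2319/2500
3 3 4593/5000
4 4 4567/5000
5 5 9099/10000
6 6 8653/10000
7 7 8513/10000
DF(7y) is solved at step 7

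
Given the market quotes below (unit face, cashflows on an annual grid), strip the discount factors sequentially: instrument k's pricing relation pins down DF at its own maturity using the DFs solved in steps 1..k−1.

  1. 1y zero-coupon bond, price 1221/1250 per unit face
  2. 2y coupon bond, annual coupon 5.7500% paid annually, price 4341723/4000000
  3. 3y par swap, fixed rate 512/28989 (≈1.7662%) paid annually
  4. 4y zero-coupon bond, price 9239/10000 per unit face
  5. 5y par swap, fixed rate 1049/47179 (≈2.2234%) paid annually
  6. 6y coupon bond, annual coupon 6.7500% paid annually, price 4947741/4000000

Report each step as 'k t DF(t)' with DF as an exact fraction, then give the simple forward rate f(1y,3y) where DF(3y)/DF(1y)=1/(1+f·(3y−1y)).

step 1 [1y] zero: DF = P = 1221/1250 ≈ 0.976800
step 2 [2y] bond c/1=23/400: DF=(4341723/4000000 − 23/400·(0.976800))/(1+23/400) = 9733/10000 ≈ 0.973300
step 3 [3y] swap r/1=512/28989: DF=(1 − 512/28989·(0.976800+0.973300))/(1+512/28989) = 593/625 ≈ 0.948800
step 4 [4y] zero: DF = P = 9239/10000 ≈ 0.923900
step 5 [5y] swap r/1=1049/47179: DF=(1 − 1049/47179·(0.976800+0.973300+0.948800+0.923900))/(1+1049/47179) = 8951/10000 ≈ 0.895100
step 6 [6y] bond c/1=27/400: DF=(4947741/4000000 − 27/400·(0.976800+0.973300+0.948800+0.923900+0.895100))/(1+27/400) = 2151/2500 ≈ 0.860400

1 1 1221/1250
2 2 9733/10000
3 3 593/625
4 4 9239/10000
5 5 8951/10000
6 6 2151/2500
f(1y,3y) = ((1221/1250)/(593/625) − 1)/(2) = 35/2372 ≈ 1.4755%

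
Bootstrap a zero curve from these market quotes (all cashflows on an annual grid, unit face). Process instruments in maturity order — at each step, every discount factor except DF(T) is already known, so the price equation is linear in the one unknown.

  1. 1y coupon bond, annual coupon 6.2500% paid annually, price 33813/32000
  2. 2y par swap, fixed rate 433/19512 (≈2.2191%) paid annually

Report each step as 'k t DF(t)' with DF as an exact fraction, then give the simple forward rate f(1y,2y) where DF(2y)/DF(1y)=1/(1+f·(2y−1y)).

1 1 1989/2000
2 2 9567/10000
f(1y,2y) = ((1989/2000)/(9567/10000) − 1)/(1) = 42/1063 ≈ 3.9511%

step 1 [1y] bond c/1=1/16: DF=(33813/32000 − 1/16·(0))/(1+1/16) = 1989/2000 ≈ 0.994500
step 2 [2y] swap r/1=433/19512: DF=(1 − 433/19512·(0.994500))/(1+433/19512) = 9567/10000 ≈ 0.956700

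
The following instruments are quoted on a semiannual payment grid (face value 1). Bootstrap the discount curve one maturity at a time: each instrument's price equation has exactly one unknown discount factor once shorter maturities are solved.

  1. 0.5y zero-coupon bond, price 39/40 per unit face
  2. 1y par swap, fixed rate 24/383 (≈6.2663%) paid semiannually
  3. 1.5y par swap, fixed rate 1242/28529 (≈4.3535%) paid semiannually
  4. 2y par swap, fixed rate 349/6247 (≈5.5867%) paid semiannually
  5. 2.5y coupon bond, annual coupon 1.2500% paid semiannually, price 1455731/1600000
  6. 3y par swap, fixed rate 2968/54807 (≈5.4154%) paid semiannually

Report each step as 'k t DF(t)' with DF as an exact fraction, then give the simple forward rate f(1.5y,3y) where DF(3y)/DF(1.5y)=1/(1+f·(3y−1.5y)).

step 1 [0.5y] zero: DF = P = 39/40 ≈ 0.975000
step 2 [1y] swap r/2=12/383: DF=(1 − 12/383·(0.975000))/(1+12/383) = 47/50 ≈ 0.940000
step 3 [1.5y] swap r/2=621/28529: DF=(1 − 621/28529·(0.975000+0.940000))/(1+621/28529) = 9379/10000 ≈ 0.937900
step 4 [2y] swap r/2=349/12494: DF=(1 − 349/12494·(0.975000+0.940000+0.937900))/(1+349/12494) = 8953/10000 ≈ 0.895300
step 5 [2.5y] bond c/2=1/160: DF=(1455731/1600000 − 1/160·(0.975000+0.940000+0.937900+0.895300))/(1+1/160) = 8809/10000 ≈ 0.880900
step 6 [3y] swap r/2=1484/54807: DF=(1 − 1484/54807·(0.975000+0.940000+0.937900+0.895300+0.880900))/(1+1484/54807) = 2129/2500 ≈ 0.851600

1 1/2 39/40
2 1 47/50
3 3/2 9379/10000
4 2 8953/10000
5 5/2 8809/10000
6 3 2129/2500
f(1.5y,3y) = ((9379/10000)/(2129/2500) − 1)/(3/2) = 863/12774 ≈ 6.7559%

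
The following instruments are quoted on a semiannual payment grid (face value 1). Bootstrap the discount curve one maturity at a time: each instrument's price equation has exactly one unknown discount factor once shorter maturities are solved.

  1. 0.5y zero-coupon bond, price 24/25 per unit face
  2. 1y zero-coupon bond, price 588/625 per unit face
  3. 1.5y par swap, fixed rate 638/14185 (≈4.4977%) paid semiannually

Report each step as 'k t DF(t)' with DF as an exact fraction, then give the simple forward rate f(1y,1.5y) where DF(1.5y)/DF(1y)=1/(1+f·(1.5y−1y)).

step 1 [0.5y] zero: DF = P = 24/25 ≈ 0.960000
step 2 [1y] zero: DF = P = 588/625 ≈ 0.940800
step 3 [1.5y] swap r/2=319/14185: DF=(1 − 319/14185·(0.960000+0.940800))/(1+319/14185) = 4681/5000 ≈ 0.936200

1 1/2 24/25
2 1 588/625
3 3/2 4681/5000
f(1y,1.5y) = ((588/625)/(4681/5000) − 1)/(1/2) = 46/4681 ≈ 0.9827%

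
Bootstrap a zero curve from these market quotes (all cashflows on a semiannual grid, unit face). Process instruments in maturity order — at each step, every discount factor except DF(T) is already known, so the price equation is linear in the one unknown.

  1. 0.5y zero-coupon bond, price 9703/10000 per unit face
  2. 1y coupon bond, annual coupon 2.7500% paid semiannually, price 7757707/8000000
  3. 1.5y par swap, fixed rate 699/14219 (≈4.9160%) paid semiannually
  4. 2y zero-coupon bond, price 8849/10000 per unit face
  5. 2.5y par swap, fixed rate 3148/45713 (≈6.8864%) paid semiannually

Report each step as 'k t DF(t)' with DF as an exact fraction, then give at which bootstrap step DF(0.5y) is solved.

step 1 [0.5y] zero: DF = P = 9703/10000 ≈ 0.970300
step 2 [1y] bond c/2=11/800: DF=(7757707/8000000 − 11/800·(0.970300))/(1+11/800) = 4717/5000 ≈ 0.943400
step 3 [1.5y] swap r/2=699/28438: DF=(1 − 699/28438·(0.970300+0.943400))/(1+699/28438) = 9301/10000 ≈ 0.930100
step 4 [2y] zero: DF = P = 8849/10000 ≈ 0.884900
step 5 [2.5y] swap r/2=1574/45713: DF=(1 − 1574/45713·(0.970300+0.943400+0.930100+0.884900))/(1+1574/45713) = 4213/5000 ≈ 0.842600

1 1/2 9703/10000
2 1 4717/5000
3 3/2 9301/10000
4 2 8849/10000
5 5/2 4213/5000
DF(0.5y) is solved at step 1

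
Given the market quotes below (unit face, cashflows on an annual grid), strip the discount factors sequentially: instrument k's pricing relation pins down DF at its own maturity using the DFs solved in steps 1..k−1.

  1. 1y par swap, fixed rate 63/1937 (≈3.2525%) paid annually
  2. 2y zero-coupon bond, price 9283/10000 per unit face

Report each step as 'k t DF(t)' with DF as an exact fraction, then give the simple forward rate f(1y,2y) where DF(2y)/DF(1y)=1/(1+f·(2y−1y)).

1 1 1937/2000
2 2 9283/10000
f(1y,2y) = ((1937/2000)/(9283/10000) − 1)/(1) = 402/9283 ≈ 4.3305%

step 1 [1y] swap r/1=63/1937: DF=(1 − 63/1937·(0))/(1+63/1937) = 1937/2000 ≈ 0.968500
step 2 [2y] zero: DF = P = 9283/10000 ≈ 0.928300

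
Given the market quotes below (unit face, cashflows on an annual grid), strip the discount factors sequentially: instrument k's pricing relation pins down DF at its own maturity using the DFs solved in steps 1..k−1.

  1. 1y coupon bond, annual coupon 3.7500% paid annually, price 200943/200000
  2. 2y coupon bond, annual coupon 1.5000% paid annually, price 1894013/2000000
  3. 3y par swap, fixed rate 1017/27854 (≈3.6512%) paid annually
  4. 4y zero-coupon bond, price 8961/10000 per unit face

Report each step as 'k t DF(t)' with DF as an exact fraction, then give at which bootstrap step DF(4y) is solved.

step 1 [1y] bond c/1=3/80: DF=(200943/200000 − 3/80·(0))/(1+3/80) = 2421/2500 ≈ 0.968400
step 2 [2y] bond c/1=3/200: DF=(1894013/2000000 − 3/200·(0.968400))/(1+3/200) = 9187/10000 ≈ 0.918700
step 3 [3y] swap r/1=1017/27854: DF=(1 − 1017/27854·(0.968400+0.918700))/(1+1017/27854) = 8983/10000 ≈ 0.898300
step 4 [4y] zero: DF = P = 8961/10000 ≈ 0.896100

1 1 2421/2500
2 2 9187/10000
3 3 8983/10000
4 4 8961/10000
DF(4y) is solved at step 4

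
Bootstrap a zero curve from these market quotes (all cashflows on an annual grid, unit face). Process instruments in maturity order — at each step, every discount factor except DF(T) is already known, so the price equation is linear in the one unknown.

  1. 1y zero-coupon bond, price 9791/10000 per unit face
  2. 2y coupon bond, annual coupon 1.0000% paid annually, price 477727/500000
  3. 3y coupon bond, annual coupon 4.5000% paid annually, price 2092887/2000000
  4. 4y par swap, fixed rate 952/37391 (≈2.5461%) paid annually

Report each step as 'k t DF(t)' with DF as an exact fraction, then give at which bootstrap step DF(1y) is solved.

1 1 9791/10000
2 2 9363/10000
3 3 9189/10000
4 4 1131/1250
DF(1y) is solved at step 1

step 1 [1y] zero: DF = P = 9791/10000 ≈ 0.979100
step 2 [2y] bond c/1=1/100: DF=(477727/500000 − 1/100·(0.979100))/(1+1/100) = 9363/10000 ≈ 0.936300
step 3 [3y] bond c/1=9/200: DF=(2092887/2000000 − 9/200·(0.979100+0.936300))/(1+9/200) = 9189/10000 ≈ 0.918900
step 4 [4y] swap r/1=952/37391: DF=(1 − 952/37391·(0.979100+0.936300+0.918900))/(1+952/37391) = 1131/1250 ≈ 0.904800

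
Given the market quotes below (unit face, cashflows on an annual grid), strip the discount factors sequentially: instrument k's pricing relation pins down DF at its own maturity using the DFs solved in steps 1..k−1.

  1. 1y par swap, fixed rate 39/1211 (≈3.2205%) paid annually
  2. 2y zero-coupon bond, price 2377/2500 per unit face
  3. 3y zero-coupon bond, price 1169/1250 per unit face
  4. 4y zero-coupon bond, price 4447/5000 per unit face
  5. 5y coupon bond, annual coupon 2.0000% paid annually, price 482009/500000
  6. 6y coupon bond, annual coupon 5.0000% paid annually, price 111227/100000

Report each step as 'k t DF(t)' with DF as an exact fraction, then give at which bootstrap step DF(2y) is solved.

step 1 [1y] swap r/1=39/1211: DF=(1 − 39/1211·(0))/(1+39/1211) = 1211/1250 ≈ 0.968800
step 2 [2y] zero: DF = P = 2377/2500 ≈ 0.950800
step 3 [3y] zero: DF = P = 1169/1250 ≈ 0.935200
step 4 [4y] zero: DF = P = 4447/5000 ≈ 0.889400
step 5 [5y] bond c/1=1/50: DF=(482009/500000 − 1/50·(0.968800+0.950800+0.935200+0.889400))/(1+1/50) = 8717/10000 ≈ 0.871700
step 6 [6y] bond c/1=1/20: DF=(111227/100000 − 1/20·(0.968800+0.950800+0.935200+0.889400+0.871700))/(1+1/20) = 1679/2000 ≈ 0.839500

1 1 1211/1250
2 2 2377/2500
3 3 1169/1250
4 4 4447/5000
5 5 8717/10000
6 6 1679/2000
DF(2y) is solved at step 2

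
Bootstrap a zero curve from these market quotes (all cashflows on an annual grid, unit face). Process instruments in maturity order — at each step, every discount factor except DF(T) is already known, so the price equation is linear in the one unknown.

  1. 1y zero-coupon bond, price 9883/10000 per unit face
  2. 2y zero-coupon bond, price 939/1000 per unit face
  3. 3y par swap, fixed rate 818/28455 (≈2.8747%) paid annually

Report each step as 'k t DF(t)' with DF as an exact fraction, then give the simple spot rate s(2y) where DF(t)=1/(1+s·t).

1 1 9883/10000
2 2 939/1000
3 3 4591/5000
s(2y) = (1/(939/1000) − 1)/(2) = 61/1878 ≈ 3.2481%

step 1 [1y] zero: DF = P = 9883/10000 ≈ 0.988300
step 2 [2y] zero: DF = P = 939/1000 ≈ 0.939000
step 3 [3y] swap r/1=818/28455: DF=(1 − 818/28455·(0.988300+0.939000))/(1+818/28455) = 4591/5000 ≈ 0.918200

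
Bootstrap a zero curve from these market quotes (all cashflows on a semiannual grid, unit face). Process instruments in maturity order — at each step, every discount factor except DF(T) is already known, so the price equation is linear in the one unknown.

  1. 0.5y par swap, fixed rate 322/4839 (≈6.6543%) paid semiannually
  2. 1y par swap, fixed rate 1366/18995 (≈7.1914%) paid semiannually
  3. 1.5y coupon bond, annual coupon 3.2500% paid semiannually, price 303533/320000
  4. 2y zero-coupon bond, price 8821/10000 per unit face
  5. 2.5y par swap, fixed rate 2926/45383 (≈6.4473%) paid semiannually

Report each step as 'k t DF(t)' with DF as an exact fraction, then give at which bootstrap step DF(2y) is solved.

step 1 [0.5y] swap r/2=161/4839: DF=(1 − 161/4839·(0))/(1+161/4839) = 4839/5000 ≈ 0.967800
step 2 [1y] swap r/2=683/18995: DF=(1 − 683/18995·(0.967800))/(1+683/18995) = 9317/10000 ≈ 0.931700
step 3 [1.5y] bond c/2=13/800: DF=(303533/320000 − 13/800·(0.967800+0.931700))/(1+13/800) = 903/1000 ≈ 0.903000
step 4 [2y] zero: DF = P = 8821/10000 ≈ 0.882100
step 5 [2.5y] swap r/2=1463/45383: DF=(1 − 1463/45383·(0.967800+0.931700+0.903000+0.882100))/(1+1463/45383) = 8537/10000 ≈ 0.853700

1 1/2 4839/5000
2 1 9317/10000
3 3/2 903/1000
4 2 8821/10000
5 5/2 8537/10000
DF(2y) is solved at step 4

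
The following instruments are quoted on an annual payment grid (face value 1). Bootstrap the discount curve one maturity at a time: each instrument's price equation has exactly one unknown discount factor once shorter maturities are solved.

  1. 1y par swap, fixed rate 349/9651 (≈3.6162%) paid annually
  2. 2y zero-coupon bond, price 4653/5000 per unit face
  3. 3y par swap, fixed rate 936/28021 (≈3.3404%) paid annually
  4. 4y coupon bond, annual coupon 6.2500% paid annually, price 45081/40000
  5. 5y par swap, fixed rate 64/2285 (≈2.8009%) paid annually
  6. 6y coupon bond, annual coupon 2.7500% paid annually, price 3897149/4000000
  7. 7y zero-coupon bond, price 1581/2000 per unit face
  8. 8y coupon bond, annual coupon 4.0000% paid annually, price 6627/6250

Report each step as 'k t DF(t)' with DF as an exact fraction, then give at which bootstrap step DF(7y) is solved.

step 1 [1y] swap r/1=349/9651: DF=(1 − 349/9651·(0))/(1+349/9651) = 9651/10000 ≈ 0.965100
step 2 [2y] zero: DF = P = 4653/5000 ≈ 0.930600
step 3 [3y] swap r/1=936/28021: DF=(1 − 936/28021·(0.965100+0.930600))/(1+936/28021) = 1133/1250 ≈ 0.906400
step 4 [4y] bond c/1=1/16: DF=(45081/40000 − 1/16·(0.965100+0.930600+0.906400))/(1+1/16) = 8959/10000 ≈ 0.895900
step 5 [5y] swap r/1=64/2285: DF=(1 − 64/2285·(0.965100+0.930600+0.906400+0.895900))/(1+64/2285) = 109/125 ≈ 0.872000
step 6 [6y] bond c/1=11/400: DF=(3897149/4000000 − 11/400·(0.965100+0.930600+0.906400+0.895900+0.872000))/(1+11/400) = 8259/10000 ≈ 0.825900
step 7 [7y] zero: DF = P = 1581/2000 ≈ 0.790500
step 8 [8y] bond c/1=1/25: DF=(6627/6250 − 1/25·(0.965100+0.930600+0.906400+0.895900+0.872000+0.825900+0.790500))/(1+1/25) = 977/1250 ≈ 0.781600

1 1 9651/10000
2 2 4653/5000
3 3 1133/1250
4 4 8959/10000
5 5 109/125
6 6 8259/10000
7 7 1581/2000
8 8 977/1250
DF(7y) is solved at step 7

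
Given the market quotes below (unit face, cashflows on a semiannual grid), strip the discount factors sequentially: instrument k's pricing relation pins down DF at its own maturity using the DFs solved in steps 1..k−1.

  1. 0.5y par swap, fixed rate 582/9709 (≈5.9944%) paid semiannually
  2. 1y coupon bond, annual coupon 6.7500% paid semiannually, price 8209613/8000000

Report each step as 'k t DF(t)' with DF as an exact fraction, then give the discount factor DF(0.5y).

1 1/2 9709/10000
2 1 961/1000
DF(0.5y) = 9709/10000 ≈ 0.970900

step 1 [0.5y] swap r/2=291/9709: DF=(1 − 291/9709·(0))/(1+291/9709) = 9709/10000 ≈ 0.970900
step 2 [1y] bond c/2=27/800: DF=(8209613/8000000 − 27/800·(0.970900))/(1+27/800) = 961/1000 ≈ 0.961000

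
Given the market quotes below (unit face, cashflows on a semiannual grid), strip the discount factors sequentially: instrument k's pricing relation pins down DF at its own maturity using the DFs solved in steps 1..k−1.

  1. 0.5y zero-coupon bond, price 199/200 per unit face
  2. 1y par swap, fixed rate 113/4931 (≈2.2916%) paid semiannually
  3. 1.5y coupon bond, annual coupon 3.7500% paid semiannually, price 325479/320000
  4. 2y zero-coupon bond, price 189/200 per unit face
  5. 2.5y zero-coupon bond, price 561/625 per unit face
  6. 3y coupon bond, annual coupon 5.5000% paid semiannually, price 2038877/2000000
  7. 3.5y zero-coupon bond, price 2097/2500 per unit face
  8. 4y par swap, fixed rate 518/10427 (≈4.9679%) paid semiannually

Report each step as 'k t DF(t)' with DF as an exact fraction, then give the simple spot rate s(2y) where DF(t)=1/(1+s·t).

1 1/2 199/200
2 1 4887/5000
3 3/2 9621/10000
4 2 189/200
5 5/2 561/625
6 3 8643/10000
7 7/2 2097/2500
8 4 8187/10000
s(2y) = (1/(189/200) − 1)/(2) = 11/378 ≈ 2.9101%

step 1 [0.5y] zero: DF = P = 199/200 ≈ 0.995000
step 2 [1y] swap r/2=113/9862: DF=(1 − 113/9862·(0.995000))/(1+113/9862) = 4887/5000 ≈ 0.977400
step 3 [1.5y] bond c/2=3/160: DF=(325479/320000 − 3/160·(0.995000+0.977400))/(1+3/160) = 9621/10000 ≈ 0.962100
step 4 [2y] zero: DF = P = 189/200 ≈ 0.945000
step 5 [2.5y] zero: DF = P = 561/625 ≈ 0.897600
step 6 [3y] bond c/2=11/400: DF=(2038877/2000000 − 11/400·(0.995000+0.977400+0.962100+0.945000+0.897600))/(1+11/400) = 8643/10000 ≈ 0.864300
step 7 [3.5y] zero: DF = P = 2097/2500 ≈ 0.838800
step 8 [4y] swap r/2=259/10427: DF=(1 − 259/10427·(0.995000+0.977400+0.962100+0.945000+0.897600+0.864300+0.838800))/(1+259/10427) = 8187/10000 ≈ 0.818700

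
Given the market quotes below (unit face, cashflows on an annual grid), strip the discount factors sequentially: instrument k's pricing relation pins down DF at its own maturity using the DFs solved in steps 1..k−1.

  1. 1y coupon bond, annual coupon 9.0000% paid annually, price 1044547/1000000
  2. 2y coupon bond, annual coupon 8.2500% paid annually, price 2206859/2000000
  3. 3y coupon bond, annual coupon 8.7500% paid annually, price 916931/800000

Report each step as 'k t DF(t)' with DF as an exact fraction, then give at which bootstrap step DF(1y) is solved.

1 1 9583/10000
2 2 9463/10000
3 3 9007/10000
DF(1y) is solved at step 1

step 1 [1y] bond c/1=9/100: DF=(1044547/1000000 − 9/100·(0))/(1+9/100) = 9583/10000 ≈ 0.958300
step 2 [2y] bond c/1=33/400: DF=(2206859/2000000 − 33/400·(0.958300))/(1+33/400) = 9463/10000 ≈ 0.946300
step 3 [3y] bond c/1=7/80: DF=(916931/800000 − 7/80·(0.958300+0.946300))/(1+7/80) = 9007/10000 ≈ 0.900700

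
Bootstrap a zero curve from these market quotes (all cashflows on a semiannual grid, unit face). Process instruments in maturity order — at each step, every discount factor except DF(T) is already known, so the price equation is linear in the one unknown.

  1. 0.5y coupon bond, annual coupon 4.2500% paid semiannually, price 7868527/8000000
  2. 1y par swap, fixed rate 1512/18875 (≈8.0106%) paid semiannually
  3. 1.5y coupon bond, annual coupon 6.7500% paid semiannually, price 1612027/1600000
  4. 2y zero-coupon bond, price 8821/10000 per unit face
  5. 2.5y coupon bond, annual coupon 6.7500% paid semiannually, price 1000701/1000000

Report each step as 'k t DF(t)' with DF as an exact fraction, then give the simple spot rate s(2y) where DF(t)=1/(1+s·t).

1 1/2 9631/10000
2 1 2311/2500
3 3/2 913/1000
4 2 8821/10000
5 5/2 4239/5000
s(2y) = (1/(8821/10000) − 1)/(2) = 1179/17642 ≈ 6.6829%

step 1 [0.5y] bond c/2=17/800: DF=(7868527/8000000 − 17/800·(0))/(1+17/800) = 9631/10000 ≈ 0.963100
step 2 [1y] swap r/2=756/18875: DF=(1 − 756/18875·(0.963100))/(1+756/18875) = 2311/2500 ≈ 0.924400
step 3 [1.5y] bond c/2=27/800: DF=(1612027/1600000 − 27/800·(0.963100+0.924400))/(1+27/800) = 913/1000 ≈ 0.913000
step 4 [2y] zero: DF = P = 8821/10000 ≈ 0.882100
step 5 [2.5y] bond c/2=27/800: DF=(1000701/1000000 − 27/800·(0.963100+0.924400+0.913000+0.882100))/(1+27/800) = 4239/5000 ≈ 0.847800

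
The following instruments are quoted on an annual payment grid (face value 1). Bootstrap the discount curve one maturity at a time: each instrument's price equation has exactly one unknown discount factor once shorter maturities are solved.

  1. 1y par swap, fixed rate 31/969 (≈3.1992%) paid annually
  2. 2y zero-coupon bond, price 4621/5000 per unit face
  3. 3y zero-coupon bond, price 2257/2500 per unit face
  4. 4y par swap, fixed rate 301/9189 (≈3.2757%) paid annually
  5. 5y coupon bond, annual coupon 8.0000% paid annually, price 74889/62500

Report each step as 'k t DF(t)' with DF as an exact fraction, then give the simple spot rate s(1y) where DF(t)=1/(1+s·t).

step 1 [1y] swap r/1=31/969: DF=(1 − 31/969·(0))/(1+31/969) = 969/1000 ≈ 0.969000
step 2 [2y] zero: DF = P = 4621/5000 ≈ 0.924200
step 3 [3y] zero: DF = P = 2257/2500 ≈ 0.902800
step 4 [4y] swap r/1=301/9189: DF=(1 − 301/9189·(0.969000+0.924200+0.902800))/(1+301/9189) = 2199/2500 ≈ 0.879600
step 5 [5y] bond c/1=2/25: DF=(74889/62500 − 2/25·(0.969000+0.924200+0.902800+0.879600))/(1+2/25) = 2093/2500 ≈ 0.837200

1 1 969/1000
2 2 4621/5000
3 3 2257/2500
4 4 2199/2500
5 5 2093/2500
s(1y) = (1/(969/1000) − 1)/(1) = 31/969 ≈ 3.1992%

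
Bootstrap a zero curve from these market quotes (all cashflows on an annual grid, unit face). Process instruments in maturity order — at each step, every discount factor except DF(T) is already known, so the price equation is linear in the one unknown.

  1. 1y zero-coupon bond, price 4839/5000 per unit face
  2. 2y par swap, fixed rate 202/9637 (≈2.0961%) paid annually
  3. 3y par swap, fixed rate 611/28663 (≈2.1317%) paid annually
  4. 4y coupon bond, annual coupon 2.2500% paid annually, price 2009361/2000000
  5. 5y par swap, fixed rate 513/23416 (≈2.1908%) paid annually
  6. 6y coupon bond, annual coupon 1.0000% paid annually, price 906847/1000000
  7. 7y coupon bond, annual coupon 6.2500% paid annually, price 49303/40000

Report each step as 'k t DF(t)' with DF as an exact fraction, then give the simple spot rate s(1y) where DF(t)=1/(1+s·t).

step 1 [1y] zero: DF = P = 4839/5000 ≈ 0.967800
step 2 [2y] swap r/1=202/9637: DF=(1 − 202/9637·(0.967800))/(1+202/9637) = 2399/2500 ≈ 0.959600
step 3 [3y] swap r/1=611/28663: DF=(1 − 611/28663·(0.967800+0.959600))/(1+611/28663) = 9389/10000 ≈ 0.938900
step 4 [4y] bond c/1=9/400: DF=(2009361/2000000 − 9/400·(0.967800+0.959600+0.938900))/(1+9/400) = 1839/2000 ≈ 0.919500
step 5 [5y] swap r/1=513/23416: DF=(1 − 513/23416·(0.967800+0.959600+0.938900+0.919500))/(1+513/23416) = 4487/5000 ≈ 0.897400
step 6 [6y] bond c/1=1/100: DF=(906847/1000000 − 1/100·(0.967800+0.959600+0.938900+0.919500+0.897400))/(1+1/100) = 1703/2000 ≈ 0.851500
step 7 [7y] bond c/1=1/16: DF=(49303/40000 − 1/16·(0.967800+0.959600+0.938900+0.919500+0.897400+0.851500))/(1+1/16) = 1669/2000 ≈ 0.834500

1 1 4839/5000
2 2 2399/2500
3 3 9389/10000
4 4 1839/2000
5 5 4487/5000
6 6 1703/2000
7 7 1669/2000
s(1y) = (1/(4839/5000) − 1)/(1) = 161/4839 ≈ 3.3271%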